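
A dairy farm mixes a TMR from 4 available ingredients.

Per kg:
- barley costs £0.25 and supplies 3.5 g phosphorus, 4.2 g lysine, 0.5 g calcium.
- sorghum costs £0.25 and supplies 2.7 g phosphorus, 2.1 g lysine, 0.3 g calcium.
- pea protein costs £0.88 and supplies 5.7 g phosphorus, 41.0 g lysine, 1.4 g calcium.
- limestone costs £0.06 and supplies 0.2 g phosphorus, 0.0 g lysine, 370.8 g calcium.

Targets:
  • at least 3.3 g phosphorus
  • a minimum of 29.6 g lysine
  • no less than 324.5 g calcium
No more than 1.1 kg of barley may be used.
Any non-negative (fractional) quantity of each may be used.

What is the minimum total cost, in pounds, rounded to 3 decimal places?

This is a linear program. Let x1 = kg of barley, x2 = kg of sorghum, x3 = kg of pea protein, x4 = kg of limestone.
min 0.25x1 + 0.25x2 + 0.88x3 + 0.06x4 subject to:
  3.5x1 + 2.7x2 + 5.7x3 + 0.2x4 ≥ 3.3   (phosphorus)
  4.2x1 + 2.1x2 + 41x3 ≥ 29.6   (lysine)
  0.5x1 + 0.3x2 + 1.4x3 + 370.8x4 ≥ 324.5   (calcium)
  x1 ≤ 1.1
  x1, x2, x3, x4 ≥ 0.
At the optimum only pea protein, limestone are positive (barley, sorghum = 0). There the lysine and calcium constraints are tight.
Optimal quantities: pea protein = 0.722 kg, limestone = 0.8724 kg.
Total cost: 0.88·0.722 + 0.06·0.8724 = 0.68770.

£0.688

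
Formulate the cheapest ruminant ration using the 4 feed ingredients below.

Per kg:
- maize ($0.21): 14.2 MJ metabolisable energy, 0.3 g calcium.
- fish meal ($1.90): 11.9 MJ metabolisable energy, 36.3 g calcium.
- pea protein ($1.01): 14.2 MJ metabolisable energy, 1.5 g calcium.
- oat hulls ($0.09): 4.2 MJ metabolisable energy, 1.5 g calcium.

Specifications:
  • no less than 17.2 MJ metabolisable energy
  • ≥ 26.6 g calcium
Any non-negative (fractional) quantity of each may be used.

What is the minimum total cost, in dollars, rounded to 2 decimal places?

Let x1 = kg of maize, x2 = kg of fish meal, x3 = kg of pea protein, x4 = kg of oat hulls.
min 0.21x1 + 1.9x2 + 1.01x3 + 0.09x4 subject to:
  14.2x1 + 11.9x2 + 14.2x3 + 4.2x4 ≥ 17.2   (metabolisable energy)
  0.3x1 + 36.3x2 + 1.5x3 + 1.5x4 ≥ 26.6   (calcium)
  x1, x2, x3, x4 ≥ 0.
At the optimum only fish meal, oat hulls are positive (maize, pea protein = 0). The metabolisable energy and calcium requirements are met with equality.
Solving gives x2 = 0.6383, x4 = 2.287.
Objective = 1.9·0.6383 + 0.09·2.287 = 1.4186.

$1.42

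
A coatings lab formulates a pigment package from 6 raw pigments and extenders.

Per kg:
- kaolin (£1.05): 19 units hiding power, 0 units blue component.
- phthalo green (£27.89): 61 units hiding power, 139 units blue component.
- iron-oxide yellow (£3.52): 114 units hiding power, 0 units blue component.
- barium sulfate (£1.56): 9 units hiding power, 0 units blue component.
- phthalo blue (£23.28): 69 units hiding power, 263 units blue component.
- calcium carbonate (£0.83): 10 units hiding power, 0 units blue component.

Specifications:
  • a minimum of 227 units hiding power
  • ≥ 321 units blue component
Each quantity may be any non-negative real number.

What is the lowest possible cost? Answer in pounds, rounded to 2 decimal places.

Let x1 = kg of kaolin, x2 = kg of phthalo green, x3 = kg of iron-oxide yellow, x4 = kg of barium sulfate, x5 = kg of phthalo blue, x6 = kg of calcium carbonate.
min 1.05x1 + 27.89x2 + 3.52x3 + 1.56x4 + 23.28x5 + 0.83x6 with:
  19x1 + 61x2 + 114x3 + 9x4 + 69x5 + 10x6 ≥ 227   (hiding power)
  139x2 + 263x5 ≥ 321   (blue component)
  x1, x2, x3, x4, x5, x6 ≥ 0.
At the optimum only iron-oxide yellow, phthalo blue are positive (kaolin, phthalo green, barium sulfate, calcium carbonate = 0). The hiding power and blue component requirements are met with equality.
Solving gives x3 = 1.2525, x5 = 1.2205.
Objective = 3.52·1.2525 + 23.28·1.2205 = 32.8220.

£32.82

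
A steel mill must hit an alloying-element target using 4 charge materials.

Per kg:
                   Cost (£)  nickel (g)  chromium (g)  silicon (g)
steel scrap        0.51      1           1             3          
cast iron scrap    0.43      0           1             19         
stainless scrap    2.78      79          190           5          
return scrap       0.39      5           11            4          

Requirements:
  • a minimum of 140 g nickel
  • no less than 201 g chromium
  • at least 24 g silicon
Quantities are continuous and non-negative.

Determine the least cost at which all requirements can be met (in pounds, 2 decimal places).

Set it up as a linear program. Let x1 = kg of steel scrap, x2 = kg of cast iron scrap, x3 = kg of stainless scrap, x4 = kg of return scrap.
Minimise 0.51x1 + 0.43x2 + 2.78x3 + 0.39x4 subject to:
  1x1 + 79x3 + 5x4 ≥ 140   (nickel)
  1x1 + 1x2 + 190x3 + 11x4 ≥ 201   (chromium)
  3x1 + 19x2 + 5x3 + 4x4 ≥ 24   (silicon)
  x1, x2, x3, x4 ≥ 0.
The cheapest feasible vertex uses only cast iron scrap, stainless scrap; steel scrap, return scrap are not used. Binding constraints: nickel and silicon.
That vertex is x2 = 0.7968, x3 = 1.772.
Cost = 0.43·0.7968 + 2.78·1.772 = 5.2688.

£5.27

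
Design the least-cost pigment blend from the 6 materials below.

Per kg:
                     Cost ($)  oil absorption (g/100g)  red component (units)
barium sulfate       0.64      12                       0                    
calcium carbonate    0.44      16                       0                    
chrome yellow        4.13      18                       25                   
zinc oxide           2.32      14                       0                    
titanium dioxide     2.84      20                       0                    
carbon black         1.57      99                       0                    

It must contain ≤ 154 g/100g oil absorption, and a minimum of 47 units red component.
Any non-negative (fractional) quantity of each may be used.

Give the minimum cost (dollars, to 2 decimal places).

$7.76

This is a linear program. Let x1 = kg of barium sulfate, x2 = kg of calcium carbonate, x3 = kg of chrome yellow, x4 = kg of zinc oxide, x5 = kg of titanium dioxide, x6 = kg of carbon black.
min 0.64x1 + 0.44x2 + 4.13x3 + 2.32x4 + 2.84x5 + 1.57x6 subject to:
  12x1 + 16x2 + 18x3 + 14x4 + 20x5 + 99x6 ≤ 154   (oil absorption)
  25x3 ≥ 47   (red component)
  x1, x2, x3, x4, x5, x6 ≥ 0.
The optimal basis is {chrome yellow}; barium sulfate, calcium carbonate, zinc oxide, titanium dioxide, carbon black drop out. Binding constraint: red component.
So chrome yellow = 1.88 kg.
Objective = 4.13·1.88 = 7.7644.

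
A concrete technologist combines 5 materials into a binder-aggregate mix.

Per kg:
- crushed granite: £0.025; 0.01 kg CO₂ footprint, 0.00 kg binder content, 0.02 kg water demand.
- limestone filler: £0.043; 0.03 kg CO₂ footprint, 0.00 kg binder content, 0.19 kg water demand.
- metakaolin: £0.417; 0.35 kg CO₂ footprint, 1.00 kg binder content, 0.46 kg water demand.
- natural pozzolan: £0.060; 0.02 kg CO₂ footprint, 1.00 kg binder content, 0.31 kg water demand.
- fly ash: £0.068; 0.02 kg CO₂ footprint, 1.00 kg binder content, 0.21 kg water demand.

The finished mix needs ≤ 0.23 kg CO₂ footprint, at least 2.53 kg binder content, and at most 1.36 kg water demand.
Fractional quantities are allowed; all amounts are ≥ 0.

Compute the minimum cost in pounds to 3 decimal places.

Let x1 = kg of crushed granite, x2 = kg of limestone filler, x3 = kg of metakaolin, x4 = kg of natural pozzolan, x5 = kg of fly ash.
Minimize 0.025x1 + 0.043x2 + 0.417x3 + 0.06x4 + 0.068x5 with:
  0.01x1 + 0.03x2 + 0.35x3 + 0.02x4 + 0.02x5 ≤ 0.23   (CO₂ footprint)
  1x3 + 1x4 + 1x5 ≥ 2.53   (binder content)
  0.02x1 + 0.19x2 + 0.46x3 + 0.31x4 + 0.21x5 ≤ 1.36   (water demand)
  x1, x2, x3, x4, x5 ≥ 0.
The optimal basis is {natural pozzolan}; crushed granite, limestone filler, metakaolin, fly ash drop out. There the binder content constraint is tight.
Solving gives x4 = 2.53.
Cost = 0.06·2.53 = 0.15180.

£0.152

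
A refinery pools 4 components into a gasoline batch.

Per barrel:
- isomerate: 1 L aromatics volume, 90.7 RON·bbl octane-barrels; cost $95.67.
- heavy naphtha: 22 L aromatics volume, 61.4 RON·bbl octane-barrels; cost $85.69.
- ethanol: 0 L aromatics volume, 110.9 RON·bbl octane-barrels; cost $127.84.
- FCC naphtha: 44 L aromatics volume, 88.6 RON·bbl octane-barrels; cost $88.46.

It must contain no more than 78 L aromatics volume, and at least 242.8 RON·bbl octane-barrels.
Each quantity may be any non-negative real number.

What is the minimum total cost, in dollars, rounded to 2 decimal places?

$247.36

Let x1 = barrels of isomerate, x2 = barrels of heavy naphtha, x3 = barrels of ethanol, x4 = barrels of FCC naphtha.
min 95.67x1 + 85.69x2 + 127.84x3 + 88.46x4 s.t.:
  1x1 + 22x2 + 44x4 ≤ 78   (aromatics volume)
  90.7x1 + 61.4x2 + 110.9x3 + 88.6x4 ≥ 242.8   (octane-barrels)
  x1, x2, x3, x4 ≥ 0.
The minimum-cost mix takes nothing from heavy naphtha, ethanol — only isomerate, FCC naphtha. The aromatics volume and octane-barrels requirements are met with equality.
Optimal quantities: isomerate = 0.96674 barrels, FCC naphtha = 1.7508 barrels.
Hence cost = 95.67·0.96674 + 88.46·1.7508 = $247.3638.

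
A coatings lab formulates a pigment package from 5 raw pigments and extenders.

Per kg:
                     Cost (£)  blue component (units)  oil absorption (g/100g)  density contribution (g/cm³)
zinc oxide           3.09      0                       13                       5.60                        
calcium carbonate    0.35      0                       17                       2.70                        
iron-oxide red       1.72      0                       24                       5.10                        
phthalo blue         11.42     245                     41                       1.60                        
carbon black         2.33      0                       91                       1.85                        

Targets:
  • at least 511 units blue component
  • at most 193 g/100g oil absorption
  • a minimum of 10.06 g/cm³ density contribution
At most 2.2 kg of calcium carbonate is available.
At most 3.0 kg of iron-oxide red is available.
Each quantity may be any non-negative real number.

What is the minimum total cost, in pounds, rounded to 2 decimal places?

£24.85

Set it up as a linear program. Let x1 = kg of zinc oxide, x2 = kg of calcium carbonate, x3 = kg of iron-oxide red, x4 = kg of phthalo blue, x5 = kg of carbon black.
Minimise 3.09x1 + 0.35x2 + 1.72x3 + 11.42x4 + 2.33x5 subject to:
  245x4 ≥ 511   (blue component)
  13x1 + 17x2 + 24x3 + 41x4 + 91x5 ≤ 193   (oil absorption)
  5.6x1 + 2.7x2 + 5.1x3 + 1.6x4 + 1.85x5 ≥ 10.06   (density contribution)
  x2 ≤ 2.2
  x3 ≤ 3
  x1, x2, x3, x4, x5 ≥ 0.
At the optimum only calcium carbonate, iron-oxide red, phthalo blue are positive (zinc oxide, carbon black = 0). The blue component, density contribution, the calcium carbonate cap requirements are met with equality.
That vertex is x2 = 2.2, x3 = 0.1535, x4 = 2.0857.
Cost = 0.35·2.2 + 1.72·0.1535 + 11.42·2.0857 = 24.8527.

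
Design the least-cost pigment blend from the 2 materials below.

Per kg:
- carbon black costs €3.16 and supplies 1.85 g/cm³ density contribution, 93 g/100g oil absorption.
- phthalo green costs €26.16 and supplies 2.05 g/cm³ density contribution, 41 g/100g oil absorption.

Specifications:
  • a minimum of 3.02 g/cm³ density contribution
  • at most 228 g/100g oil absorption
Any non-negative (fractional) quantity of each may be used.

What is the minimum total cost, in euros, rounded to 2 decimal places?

Let x1 = kg of carbon black, x2 = kg of phthalo green.
min 3.16x1 + 26.16x2 with:
  1.85x1 + 2.05x2 ≥ 3.02   (density contribution)
  93x1 + 41x2 ≤ 228   (oil absorption)
  x1, x2 ≥ 0.
The minimum-cost mix takes nothing from phthalo green — only carbon black. The density contribution requirement is met with equality.
Solving gives x1 = 1.632.
Cost = 3.16·1.632 = 5.1571.

€5.16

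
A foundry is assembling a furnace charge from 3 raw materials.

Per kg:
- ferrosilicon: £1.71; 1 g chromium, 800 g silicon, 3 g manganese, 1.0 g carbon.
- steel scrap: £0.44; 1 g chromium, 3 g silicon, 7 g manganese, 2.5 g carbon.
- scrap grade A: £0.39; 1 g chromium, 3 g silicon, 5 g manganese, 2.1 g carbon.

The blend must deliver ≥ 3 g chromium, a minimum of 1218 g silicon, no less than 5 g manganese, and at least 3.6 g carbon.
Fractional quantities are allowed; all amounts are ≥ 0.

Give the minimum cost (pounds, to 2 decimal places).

£3.17

Let x1 = kg of ferrosilicon, x2 = kg of steel scrap, x3 = kg of scrap grade A.
Minimize 1.71x1 + 0.44x2 + 0.39x3 s.t.:
  1x1 + 1x2 + 1x3 ≥ 3   (chromium)
  800x1 + 3x2 + 3x3 ≥ 1218   (silicon)
  3x1 + 7x2 + 5x3 ≥ 5   (manganese)
  1x1 + 2.5x2 + 2.1x3 ≥ 3.6   (carbon)
  x1, x2, x3 ≥ 0.
The cheapest feasible vertex uses only ferrosilicon, scrap grade A; steel scrap is not used. Binding constraints: chromium and silicon.
So ferrosilicon = 1.517 kg, scrap grade A = 1.483 kg.
Cost = 1.71·1.517 + 0.39·1.483 = 3.1724.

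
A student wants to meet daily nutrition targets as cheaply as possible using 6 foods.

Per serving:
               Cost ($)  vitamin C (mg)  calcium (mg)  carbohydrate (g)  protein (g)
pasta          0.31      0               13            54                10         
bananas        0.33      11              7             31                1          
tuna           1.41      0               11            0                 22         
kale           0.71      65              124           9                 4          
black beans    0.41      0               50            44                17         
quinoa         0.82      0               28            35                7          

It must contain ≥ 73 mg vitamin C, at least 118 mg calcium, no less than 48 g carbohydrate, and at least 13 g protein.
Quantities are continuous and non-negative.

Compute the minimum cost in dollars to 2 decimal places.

Let x1 = servings of pasta, x2 = servings of bananas, x3 = servings of tuna, x4 = servings of kale, x5 = servings of black beans, x6 = servings of quinoa.
min 0.31x1 + 0.33x2 + 1.41x3 + 0.71x4 + 0.41x5 + 0.82x6 subject to:
  11x2 + 65x4 ≥ 73   (vitamin C)
  13x1 + 7x2 + 11x3 + 124x4 + 50x5 + 28x6 ≥ 118   (calcium)
  54x1 + 31x2 + 9x4 + 44x5 + 35x6 ≥ 48   (carbohydrate)
  10x1 + 1x2 + 22x3 + 4x4 + 17x5 + 7x6 ≥ 13   (protein)
  x1, x2, x3, x4, x5, x6 ≥ 0.
The optimal basis is {pasta, kale, black beans}; bananas, tuna, quinoa drop out. There the vitamin C, carbohydrate, protein constraints are tight.
So pasta = 0.5645 servings, kale = 1.123 servings, black beans = 0.1684 servings.
Hence cost = 0.31·0.5645 + 0.71·1.123 + 0.41·0.1684 = $1.0414.

$1.04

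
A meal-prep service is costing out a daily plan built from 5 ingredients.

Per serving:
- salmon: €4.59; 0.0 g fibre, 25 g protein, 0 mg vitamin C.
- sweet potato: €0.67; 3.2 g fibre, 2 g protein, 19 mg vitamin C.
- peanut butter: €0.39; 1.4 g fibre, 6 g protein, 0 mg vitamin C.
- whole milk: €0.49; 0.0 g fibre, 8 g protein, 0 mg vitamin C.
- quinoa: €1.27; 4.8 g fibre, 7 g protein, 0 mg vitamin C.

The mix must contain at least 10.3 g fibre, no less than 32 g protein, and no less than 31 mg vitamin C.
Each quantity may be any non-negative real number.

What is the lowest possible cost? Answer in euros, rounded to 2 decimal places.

Treat it as an LP. Let x1 = servings of salmon, x2 = servings of sweet potato, x3 = servings of peanut butter, x4 = servings of whole milk, x5 = servings of quinoa.
min 4.59x1 + 0.67x2 + 0.39x3 + 0.49x4 + 1.27x5 subject to:
  3.2x2 + 1.4x3 + 4.8x5 ≥ 10.3   (fibre)
  25x1 + 2x2 + 6x3 + 8x4 + 7x5 ≥ 32   (protein)
  19x2 ≥ 31   (vitamin C)
  x1, x2, x3, x4, x5 ≥ 0.
The optimal basis is {sweet potato, peanut butter, whole milk}; salmon, quinoa drop out. Binding constraints: fibre, protein, vitamin C.
Solving gives x2 = 1.6316, x3 = 3.6278, x4 = 0.87124.
Cost = 0.67·1.6316 + 0.39·3.6278 + 0.49·0.87124 = 2.9349.

€2.93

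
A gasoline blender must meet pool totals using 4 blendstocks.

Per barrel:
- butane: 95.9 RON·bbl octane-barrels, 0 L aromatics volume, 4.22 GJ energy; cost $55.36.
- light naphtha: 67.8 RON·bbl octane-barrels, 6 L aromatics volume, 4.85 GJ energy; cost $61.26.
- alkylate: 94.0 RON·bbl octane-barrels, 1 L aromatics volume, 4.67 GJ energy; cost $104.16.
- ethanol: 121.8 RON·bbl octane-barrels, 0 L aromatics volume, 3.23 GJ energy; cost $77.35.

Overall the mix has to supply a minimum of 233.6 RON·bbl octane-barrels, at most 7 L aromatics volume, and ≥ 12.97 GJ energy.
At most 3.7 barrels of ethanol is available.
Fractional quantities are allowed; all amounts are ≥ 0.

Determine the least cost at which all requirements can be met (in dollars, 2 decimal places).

$167.39

Treat it as an LP. Let x1 = barrels of butane, x2 = barrels of light naphtha, x3 = barrels of alkylate, x4 = barrels of ethanol.
min 55.36x1 + 61.26x2 + 104.16x3 + 77.35x4 with:
  95.9x1 + 67.8x2 + 94x3 + 121.8x4 ≥ 233.6   (octane-barrels)
  6x2 + 1x3 ≤ 7   (aromatics volume)
  4.22x1 + 4.85x2 + 4.67x3 + 3.23x4 ≥ 12.97   (energy)
  x4 ≤ 3.7
  x1, x2, x3, x4 ≥ 0.
The minimum-cost mix takes nothing from alkylate, ethanol — only butane, light naphtha. There the aromatics volume and energy constraints are tight.
That vertex is x1 = 1.7326, x2 = 1.1667.
Objective = 55.36·1.7326 + 61.26·1.1667 = 167.3888.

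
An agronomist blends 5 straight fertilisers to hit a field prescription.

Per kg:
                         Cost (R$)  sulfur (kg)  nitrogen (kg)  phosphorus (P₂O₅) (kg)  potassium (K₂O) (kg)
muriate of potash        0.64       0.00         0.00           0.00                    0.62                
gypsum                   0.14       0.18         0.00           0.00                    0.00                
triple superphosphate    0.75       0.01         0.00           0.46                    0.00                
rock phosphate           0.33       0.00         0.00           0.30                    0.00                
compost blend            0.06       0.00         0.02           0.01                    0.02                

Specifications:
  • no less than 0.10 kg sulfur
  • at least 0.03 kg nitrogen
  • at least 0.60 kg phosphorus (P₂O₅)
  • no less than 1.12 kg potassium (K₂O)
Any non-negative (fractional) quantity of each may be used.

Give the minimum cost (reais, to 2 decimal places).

R$1.94

Let x1 = kg of muriate of potash, x2 = kg of gypsum, x3 = kg of triple superphosphate, x4 = kg of rock phosphate, x5 = kg of compost blend.
Minimise 0.64x1 + 0.14x2 + 0.75x3 + 0.33x4 + 0.06x5 with:
  0.18x2 + 0.01x3 ≥ 0.1   (sulfur)
  0.02x5 ≥ 0.03   (nitrogen)
  0.46x3 + 0.3x4 + 0.01x5 ≥ 0.6   (phosphorus (P₂O₅))
  0.62x1 + 0.02x5 ≥ 1.12   (potassium (K₂O))
  x1, x2, x3, x4, x5 ≥ 0.
The optimal basis is {muriate of potash, gypsum, rock phosphate, compost blend}; triple superphosphate drops out. The sulfur, nitrogen, phosphorus (P₂O₅), potassium (K₂O) requirements are met with equality.
Optimal quantities: muriate of potash = 1.758 kg, gypsum = 0.5556 kg, rock phosphate = 1.95 kg, compost blend = 1.5 kg.
Hence cost = 0.64·1.758 + 0.14·0.5556 + 0.33·1.95 + 0.06·1.5 = R$1.9364.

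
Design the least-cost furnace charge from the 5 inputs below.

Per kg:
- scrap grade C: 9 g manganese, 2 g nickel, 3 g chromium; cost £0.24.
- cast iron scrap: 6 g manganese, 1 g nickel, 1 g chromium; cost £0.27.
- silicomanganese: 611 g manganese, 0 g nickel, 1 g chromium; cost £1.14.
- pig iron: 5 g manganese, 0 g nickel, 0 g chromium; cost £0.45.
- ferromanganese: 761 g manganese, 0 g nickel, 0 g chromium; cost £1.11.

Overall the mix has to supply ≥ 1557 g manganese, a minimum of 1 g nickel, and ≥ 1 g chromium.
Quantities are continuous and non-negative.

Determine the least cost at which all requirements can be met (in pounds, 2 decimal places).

Let x1 = kg of scrap grade C, x2 = kg of cast iron scrap, x3 = kg of silicomanganese, x4 = kg of pig iron, x5 = kg of ferromanganese.
min 0.24x1 + 0.27x2 + 1.14x3 + 0.45x4 + 1.11x5 with:
  9x1 + 6x2 + 611x3 + 5x4 + 761x5 ≥ 1557   (manganese)
  2x1 + 1x2 ≥ 1   (nickel)
  3x1 + 1x2 + 1x3 ≥ 1   (chromium)
  x1, x2, x3, x4, x5 ≥ 0.
The minimum-cost mix takes nothing from cast iron scrap, silicomanganese, pig iron — only scrap grade C, ferromanganese. There the manganese and nickel constraints are tight.
So scrap grade C = 0.5 kg, ferromanganese = 2.04 kg.
Hence cost = 0.24·0.5 + 1.11·2.04 = £2.3844.

£2.38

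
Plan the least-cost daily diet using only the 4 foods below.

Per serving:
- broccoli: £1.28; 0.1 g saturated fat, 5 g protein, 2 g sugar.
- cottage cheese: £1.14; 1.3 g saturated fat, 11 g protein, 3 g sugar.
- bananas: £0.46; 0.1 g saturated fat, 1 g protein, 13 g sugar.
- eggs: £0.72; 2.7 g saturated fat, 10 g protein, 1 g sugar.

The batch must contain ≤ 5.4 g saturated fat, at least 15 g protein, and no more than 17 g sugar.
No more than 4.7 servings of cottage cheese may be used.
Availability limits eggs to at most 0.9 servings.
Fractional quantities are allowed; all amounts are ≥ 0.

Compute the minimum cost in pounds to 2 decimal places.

£1.27

Let x1 = servings of broccoli, x2 = servings of cottage cheese, x3 = servings of bananas, x4 = servings of eggs.
min 1.28x1 + 1.14x2 + 0.46x3 + 0.72x4 s.t.:
  0.1x1 + 1.3x2 + 0.1x3 + 2.7x4 ≤ 5.4   (saturated fat)
  5x1 + 11x2 + 1x3 + 10x4 ≥ 15   (protein)
  2x1 + 3x2 + 13x3 + 1x4 ≤ 17   (sugar)
  x2 ≤ 4.7
  x4 ≤ 0.9
  x1, x2, x3, x4 ≥ 0.
The cheapest feasible vertex uses only cottage cheese, eggs; broccoli, bananas are not used. The protein and the eggs cap requirements are met with equality.
That vertex is x2 = 0.5455, x4 = 0.9.
Objective = 1.14·0.5455 + 0.72·0.9 = 1.2699.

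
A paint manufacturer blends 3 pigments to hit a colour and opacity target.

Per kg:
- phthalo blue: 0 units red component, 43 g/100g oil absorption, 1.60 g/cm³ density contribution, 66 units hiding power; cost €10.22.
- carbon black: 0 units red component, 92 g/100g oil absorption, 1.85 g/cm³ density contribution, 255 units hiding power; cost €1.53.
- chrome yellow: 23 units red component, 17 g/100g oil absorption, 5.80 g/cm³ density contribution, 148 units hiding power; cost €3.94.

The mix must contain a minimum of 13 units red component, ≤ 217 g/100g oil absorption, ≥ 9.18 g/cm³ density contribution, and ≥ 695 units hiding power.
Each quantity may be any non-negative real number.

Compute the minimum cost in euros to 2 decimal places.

€7.00

Let x1 = kg of phthalo blue, x2 = kg of carbon black, x3 = kg of chrome yellow.
Minimise 10.22x1 + 1.53x2 + 3.94x3 subject to:
  23x3 ≥ 13   (red component)
  43x1 + 92x2 + 17x3 ≤ 217   (oil absorption)
  1.6x1 + 1.85x2 + 5.8x3 ≥ 9.18   (density contribution)
  66x1 + 255x2 + 148x3 ≥ 695   (hiding power)
  x1, x2, x3 ≥ 0.
At the optimum only carbon black, chrome yellow are positive (phthalo blue = 0). The oil absorption and hiding power requirements are met with equality.
Solving gives x2 = 2.187, x3 = 0.9272.
Total cost: 1.53·2.187 + 3.94·0.9272 = 6.9993.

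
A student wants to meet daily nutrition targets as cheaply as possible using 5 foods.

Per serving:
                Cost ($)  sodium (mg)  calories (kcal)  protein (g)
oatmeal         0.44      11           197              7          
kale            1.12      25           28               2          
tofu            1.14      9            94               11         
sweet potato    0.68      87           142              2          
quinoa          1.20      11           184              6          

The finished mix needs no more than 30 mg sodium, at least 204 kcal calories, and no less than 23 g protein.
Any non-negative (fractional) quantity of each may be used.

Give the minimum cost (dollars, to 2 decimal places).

Let x1 = servings of oatmeal, x2 = servings of kale, x3 = servings of tofu, x4 = servings of sweet potato, x5 = servings of quinoa.
Minimise 0.44x1 + 1.12x2 + 1.14x3 + 0.68x4 + 1.2x5 with:
  11x1 + 25x2 + 9x3 + 87x4 + 11x5 ≤ 30   (sodium)
  197x1 + 28x2 + 94x3 + 142x4 + 184x5 ≥ 204   (calories)
  7x1 + 2x2 + 11x3 + 2x4 + 6x5 ≥ 23   (protein)
  x1, x2, x3, x4, x5 ≥ 0.
The cheapest feasible vertex uses only oatmeal, tofu; kale, sweet potato, quinoa are not used. Binding constraints: sodium and protein.
Solving gives x1 = 2.121, x3 = 0.7414.
Cost = 0.44·2.121 + 1.14·0.7414 = 1.7784.

$1.78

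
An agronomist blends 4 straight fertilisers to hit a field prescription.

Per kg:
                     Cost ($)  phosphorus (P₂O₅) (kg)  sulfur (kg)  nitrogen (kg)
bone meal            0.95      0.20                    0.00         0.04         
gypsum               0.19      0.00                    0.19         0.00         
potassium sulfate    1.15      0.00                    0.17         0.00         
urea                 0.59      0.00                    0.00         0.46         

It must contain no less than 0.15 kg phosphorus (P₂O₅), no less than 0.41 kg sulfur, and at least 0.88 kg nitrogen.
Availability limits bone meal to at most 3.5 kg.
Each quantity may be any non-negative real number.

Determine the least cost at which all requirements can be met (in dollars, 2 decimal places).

Let x1 = kg of bone meal, x2 = kg of gypsum, x3 = kg of potassium sulfate, x4 = kg of urea.
Minimise 0.95x1 + 0.19x2 + 1.15x3 + 0.59x4 with:
  0.2x1 ≥ 0.15   (phosphorus (P₂O₅))
  0.19x2 + 0.17x3 ≥ 0.41   (sulfur)
  0.04x1 + 0.46x4 ≥ 0.88   (nitrogen)
  x1 ≤ 3.5
  x1, x2, x3, x4 ≥ 0.
At the optimum only bone meal, gypsum, urea are positive (potassium sulfate = 0). Binding constraints: phosphorus (P₂O₅), sulfur, nitrogen.
That vertex is x1 = 0.75, x2 = 2.158, x4 = 1.848.
Total cost: 0.95·0.75 + 0.19·2.158 + 0.59·1.848 = 2.2128.

$2.21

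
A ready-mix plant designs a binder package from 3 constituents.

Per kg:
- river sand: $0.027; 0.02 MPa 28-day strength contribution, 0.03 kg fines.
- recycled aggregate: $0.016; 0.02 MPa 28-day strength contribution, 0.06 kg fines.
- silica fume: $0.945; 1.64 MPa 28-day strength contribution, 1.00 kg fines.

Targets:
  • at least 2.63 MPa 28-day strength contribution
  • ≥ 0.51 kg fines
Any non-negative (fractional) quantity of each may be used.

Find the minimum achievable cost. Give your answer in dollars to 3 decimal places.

Let x1 = kg of river sand, x2 = kg of recycled aggregate, x3 = kg of silica fume.
min 0.027x1 + 0.016x2 + 0.945x3 with:
  0.02x1 + 0.02x2 + 1.64x3 ≥ 2.63   (28-day strength contribution)
  0.03x1 + 0.06x2 + 1x3 ≥ 0.51   (fines)
  x1, x2, x3 ≥ 0.
At the optimum only silica fume is positive (river sand, recycled aggregate = 0). Binding constraint: 28-day strength contribution.
Optimal quantities: silica fume = 1.6037 kg.
Objective = 0.945·1.6037 = 1.515497.

$1.515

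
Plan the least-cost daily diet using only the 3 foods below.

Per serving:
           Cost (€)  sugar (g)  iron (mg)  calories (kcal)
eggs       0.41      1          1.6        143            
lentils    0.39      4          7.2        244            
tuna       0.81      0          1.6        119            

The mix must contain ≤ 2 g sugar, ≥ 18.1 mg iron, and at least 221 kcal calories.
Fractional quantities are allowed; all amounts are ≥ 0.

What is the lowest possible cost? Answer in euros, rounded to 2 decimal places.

Set it up as a linear program. Let x1 = servings of eggs, x2 = servings of lentils, x3 = servings of tuna.
Minimise 0.41x1 + 0.39x2 + 0.81x3 s.t.:
  1x1 + 4x2 ≤ 2   (sugar)
  1.6x1 + 7.2x2 + 1.6x3 ≥ 18.1   (iron)
  143x1 + 244x2 + 119x3 ≥ 221   (calories)
  x1, x2, x3 ≥ 0.
The cheapest feasible vertex uses only lentils, tuna; eggs is not used. There the sugar and iron constraints are tight.
So lentils = 0.5 servings, tuna = 9.063 servings.
Cost = 0.39·0.5 + 0.81·9.063 = 7.5360.

€7.54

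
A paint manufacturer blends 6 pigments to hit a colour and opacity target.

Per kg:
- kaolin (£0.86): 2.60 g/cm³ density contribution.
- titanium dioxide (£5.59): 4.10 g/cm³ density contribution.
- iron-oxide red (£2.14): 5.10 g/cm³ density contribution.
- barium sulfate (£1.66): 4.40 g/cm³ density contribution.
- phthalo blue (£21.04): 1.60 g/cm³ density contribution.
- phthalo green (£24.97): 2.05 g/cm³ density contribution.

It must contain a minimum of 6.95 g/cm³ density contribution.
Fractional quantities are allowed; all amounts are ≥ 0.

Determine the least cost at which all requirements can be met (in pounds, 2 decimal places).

£2.30

Treat it as an LP. Let x1 = kg of kaolin, x2 = kg of titanium dioxide, x3 = kg of iron-oxide red, x4 = kg of barium sulfate, x5 = kg of phthalo blue, x6 = kg of phthalo green.
Minimise 0.86x1 + 5.59x2 + 2.14x3 + 1.66x4 + 21.04x5 + 24.97x6 s.t.:
  2.6x1 + 4.1x2 + 5.1x3 + 4.4x4 + 1.6x5 + 2.05x6 ≥ 6.95   (density contribution)
  x1, x2, x3, x4, x5, x6 ≥ 0.
At the optimum only kaolin is positive (titanium dioxide, iron-oxide red, barium sulfate, phthalo blue, phthalo green = 0). There the density contribution constraint is tight.
Solving gives x1 = 2.673.
Objective = 0.86·2.673 = 2.2988.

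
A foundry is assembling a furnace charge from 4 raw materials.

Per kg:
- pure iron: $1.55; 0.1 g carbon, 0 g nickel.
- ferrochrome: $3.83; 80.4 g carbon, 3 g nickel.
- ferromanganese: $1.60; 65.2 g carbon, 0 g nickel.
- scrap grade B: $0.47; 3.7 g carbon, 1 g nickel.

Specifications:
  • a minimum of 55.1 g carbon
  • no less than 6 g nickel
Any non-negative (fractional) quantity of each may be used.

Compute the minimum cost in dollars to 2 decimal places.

$3.63

Let x1 = kg of pure iron, x2 = kg of ferrochrome, x3 = kg of ferromanganese, x4 = kg of scrap grade B.
Minimize 1.55x1 + 3.83x2 + 1.6x3 + 0.47x4 subject to:
  0.1x1 + 80.4x2 + 65.2x3 + 3.7x4 ≥ 55.1   (carbon)
  3x2 + 1x4 ≥ 6   (nickel)
  x1, x2, x3, x4 ≥ 0.
At the optimum only ferromanganese, scrap grade B are positive (pure iron, ferrochrome = 0). There the carbon and nickel constraints are tight.
That vertex is x3 = 0.5046, x4 = 6.
Cost = 1.6·0.5046 + 0.47·6 = 3.6274.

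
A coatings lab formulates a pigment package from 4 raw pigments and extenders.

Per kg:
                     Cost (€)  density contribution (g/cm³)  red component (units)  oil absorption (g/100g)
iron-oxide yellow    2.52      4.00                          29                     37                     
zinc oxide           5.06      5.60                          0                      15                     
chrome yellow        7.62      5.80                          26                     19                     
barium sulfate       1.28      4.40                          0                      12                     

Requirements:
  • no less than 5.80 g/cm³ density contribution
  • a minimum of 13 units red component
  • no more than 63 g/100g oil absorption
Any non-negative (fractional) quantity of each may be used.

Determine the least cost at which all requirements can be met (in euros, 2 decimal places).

€2.30

Treat it as an LP. Let x1 = kg of iron-oxide yellow, x2 = kg of zinc oxide, x3 = kg of chrome yellow, x4 = kg of barium sulfate.
Minimize 2.52x1 + 5.06x2 + 7.62x3 + 1.28x4 s.t.:
  4x1 + 5.6x2 + 5.8x3 + 4.4x4 ≥ 5.8   (density contribution)
  29x1 + 26x3 ≥ 13   (red component)
  37x1 + 15x2 + 19x3 + 12x4 ≤ 63   (oil absorption)
  x1, x2, x3, x4 ≥ 0.
The optimal basis is {iron-oxide yellow, barium sulfate}; zinc oxide, chrome yellow drop out. Binding constraints: density contribution and red component.
Solving gives x1 = 0.4483, x4 = 0.9107.
Hence cost = 2.52·0.4483 + 1.28·0.9107 = €2.2954.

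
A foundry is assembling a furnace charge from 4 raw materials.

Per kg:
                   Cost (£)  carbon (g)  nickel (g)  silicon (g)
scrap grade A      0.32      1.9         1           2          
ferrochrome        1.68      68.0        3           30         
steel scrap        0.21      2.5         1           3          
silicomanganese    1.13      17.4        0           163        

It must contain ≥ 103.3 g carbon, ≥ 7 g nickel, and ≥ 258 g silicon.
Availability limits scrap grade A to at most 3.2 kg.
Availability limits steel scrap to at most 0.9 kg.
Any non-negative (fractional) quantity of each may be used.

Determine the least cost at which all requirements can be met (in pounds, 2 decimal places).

£4.41

Set it up as a linear program. Let x1 = kg of scrap grade A, x2 = kg of ferrochrome, x3 = kg of steel scrap, x4 = kg of silicomanganese.
min 0.32x1 + 1.68x2 + 0.21x3 + 1.13x4 with:
  1.9x1 + 68x2 + 2.5x3 + 17.4x4 ≥ 103.3   (carbon)
  1x1 + 3x2 + 1x3 ≥ 7   (nickel)
  2x1 + 30x2 + 3x3 + 163x4 ≥ 258   (silicon)
  x1 ≤ 3.2
  x3 ≤ 0.9
  x1, x2, x3, x4 ≥ 0.
All 4 inputs are positive at the optimum. Binding constraints: carbon, nickel, silicon, the steel scrap cap.
Solving gives x1 = 2.911, x2 = 1.063, x3 = 0.9, x4 = 1.335.
Hence cost = 0.32·2.911 + 1.68·1.063 + 0.21·0.9 + 1.13·1.335 = £4.4149.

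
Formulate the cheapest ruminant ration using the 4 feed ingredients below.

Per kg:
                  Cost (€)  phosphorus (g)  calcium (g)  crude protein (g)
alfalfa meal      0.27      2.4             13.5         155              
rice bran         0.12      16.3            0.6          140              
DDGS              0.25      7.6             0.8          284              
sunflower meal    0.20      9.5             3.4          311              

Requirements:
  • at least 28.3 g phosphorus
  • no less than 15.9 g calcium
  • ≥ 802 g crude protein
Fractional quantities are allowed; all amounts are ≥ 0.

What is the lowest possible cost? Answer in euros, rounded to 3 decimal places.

€0.638

Let x1 = kg of alfalfa meal, x2 = kg of rice bran, x3 = kg of DDGS, x4 = kg of sunflower meal.
min 0.27x1 + 0.12x2 + 0.25x3 + 0.2x4 with:
  2.4x1 + 16.3x2 + 7.6x3 + 9.5x4 ≥ 28.3   (phosphorus)
  13.5x1 + 0.6x2 + 0.8x3 + 3.4x4 ≥ 15.9   (calcium)
  155x1 + 140x2 + 284x3 + 311x4 ≥ 802   (crude protein)
  x1, x2, x3, x4 ≥ 0.
At the optimum only alfalfa meal, rice bran, sunflower meal are positive (DDGS = 0). There the phosphorus, calcium, crude protein constraints are tight.
That vertex is x1 = 0.6388, x2 = 0.4402, x4 = 2.062.
Cost = 0.27·0.6388 + 0.12·0.4402 + 0.2·2.062 = 0.63770.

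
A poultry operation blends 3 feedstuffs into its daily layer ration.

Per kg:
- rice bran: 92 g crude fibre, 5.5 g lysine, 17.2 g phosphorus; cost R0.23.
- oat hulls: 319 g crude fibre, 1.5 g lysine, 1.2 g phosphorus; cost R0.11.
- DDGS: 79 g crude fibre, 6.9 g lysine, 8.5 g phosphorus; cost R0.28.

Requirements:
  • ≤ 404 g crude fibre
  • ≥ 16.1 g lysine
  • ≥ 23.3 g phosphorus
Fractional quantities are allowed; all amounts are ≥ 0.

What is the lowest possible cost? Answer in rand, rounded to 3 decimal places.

Let x1 = kg of rice bran, x2 = kg of oat hulls, x3 = kg of DDGS.
Minimize 0.23x1 + 0.11x2 + 0.28x3 with:
  92x1 + 319x2 + 79x3 ≤ 404   (crude fibre)
  5.5x1 + 1.5x2 + 6.9x3 ≥ 16.1   (lysine)
  17.2x1 + 1.2x2 + 8.5x3 ≥ 23.3   (phosphorus)
  x1, x2, x3 ≥ 0.
The minimum-cost mix takes nothing from oat hulls — only rice bran, DDGS. There the lysine and phosphorus constraints are tight.
Optimal quantities: rice bran = 0.3325 kg, DDGS = 2.068 kg.
Total cost: 0.23·0.3325 + 0.28·2.068 = 0.65552.

R0.656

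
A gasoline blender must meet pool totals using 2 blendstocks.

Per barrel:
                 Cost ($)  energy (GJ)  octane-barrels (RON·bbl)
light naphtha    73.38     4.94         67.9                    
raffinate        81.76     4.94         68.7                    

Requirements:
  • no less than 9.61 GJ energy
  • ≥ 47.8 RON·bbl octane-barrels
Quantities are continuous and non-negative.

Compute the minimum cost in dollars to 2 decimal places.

Let x1 = barrels of light naphtha, x2 = barrels of raffinate.
min 73.38x1 + 81.76x2 subject to:
  4.94x1 + 4.94x2 ≥ 9.61   (energy)
  67.9x1 + 68.7x2 ≥ 47.8   (octane-barrels)
  x1, x2 ≥ 0.
The optimal basis is {light naphtha}; raffinate drops out. There the energy constraint is tight.
Optimal quantities: light naphtha = 1.9453 barrels.
Total cost: 73.38·1.9453 = 142.7461.

$142.75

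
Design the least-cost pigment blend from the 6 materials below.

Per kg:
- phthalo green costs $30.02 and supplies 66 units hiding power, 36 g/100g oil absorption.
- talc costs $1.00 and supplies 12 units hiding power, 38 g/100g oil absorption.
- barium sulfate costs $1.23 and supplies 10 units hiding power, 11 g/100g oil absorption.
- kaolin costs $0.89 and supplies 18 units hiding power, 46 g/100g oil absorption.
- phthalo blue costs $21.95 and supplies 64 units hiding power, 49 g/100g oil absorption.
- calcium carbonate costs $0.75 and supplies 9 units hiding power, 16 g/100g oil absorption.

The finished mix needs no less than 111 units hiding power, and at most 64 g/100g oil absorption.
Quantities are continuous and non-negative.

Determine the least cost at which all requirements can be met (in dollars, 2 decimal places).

Set it up as a linear program. Let x1 = kg of phthalo green, x2 = kg of talc, x3 = kg of barium sulfate, x4 = kg of kaolin, x5 = kg of phthalo blue, x6 = kg of calcium carbonate.
Minimise 30.02x1 + 1x2 + 1.23x3 + 0.89x4 + 21.95x5 + 0.75x6 subject to:
  66x1 + 12x2 + 10x3 + 18x4 + 64x5 + 9x6 ≥ 111   (hiding power)
  36x1 + 38x2 + 11x3 + 46x4 + 49x5 + 16x6 ≤ 64   (oil absorption)
  x1, x2, x3, x4, x5, x6 ≥ 0.
At the optimum only phthalo green, barium sulfate are positive (talc, kaolin, phthalo blue, calcium carbonate = 0). Binding constraints: hiding power and oil absorption.
That vertex is x1 = 1.5874, x3 = 0.62295.
Total cost: 30.02·1.5874 + 1.23·0.62295 = 48.4200.

$48.42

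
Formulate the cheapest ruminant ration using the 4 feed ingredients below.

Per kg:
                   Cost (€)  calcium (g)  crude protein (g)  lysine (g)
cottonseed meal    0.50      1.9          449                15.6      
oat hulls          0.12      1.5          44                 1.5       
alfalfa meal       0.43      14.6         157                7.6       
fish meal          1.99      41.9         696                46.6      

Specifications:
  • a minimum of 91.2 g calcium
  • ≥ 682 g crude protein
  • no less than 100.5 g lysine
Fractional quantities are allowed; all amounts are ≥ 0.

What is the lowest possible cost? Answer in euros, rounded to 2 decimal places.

Treat it as an LP. Let x1 = kg of cottonseed meal, x2 = kg of oat hulls, x3 = kg of alfalfa meal, x4 = kg of fish meal.
Minimise 0.5x1 + 0.12x2 + 0.43x3 + 1.99x4 with:
  1.9x1 + 1.5x2 + 14.6x3 + 41.9x4 ≥ 91.2   (calcium)
  449x1 + 44x2 + 157x3 + 696x4 ≥ 682   (crude protein)
  15.6x1 + 1.5x2 + 7.6x3 + 46.6x4 ≥ 100.5   (lysine)
  x1, x2, x3, x4 ≥ 0.
At the optimum only cottonseed meal, alfalfa meal are positive (oat hulls, fish meal = 0). Binding constraints: calcium and lysine.
Optimal quantities: cottonseed meal = 3.629 kg, alfalfa meal = 5.774 kg.
Hence cost = 0.5·3.629 + 0.43·5.774 = €4.2973.

€4.30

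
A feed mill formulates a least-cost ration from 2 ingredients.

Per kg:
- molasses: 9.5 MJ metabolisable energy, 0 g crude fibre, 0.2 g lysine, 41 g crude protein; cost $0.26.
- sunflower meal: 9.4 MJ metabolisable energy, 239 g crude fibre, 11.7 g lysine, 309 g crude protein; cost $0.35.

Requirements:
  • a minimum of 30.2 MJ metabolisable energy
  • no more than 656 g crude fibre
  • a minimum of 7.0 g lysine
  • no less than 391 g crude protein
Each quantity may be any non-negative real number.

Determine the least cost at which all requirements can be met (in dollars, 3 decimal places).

$0.917

Set it up as a linear program. Let x1 = kg of molasses, x2 = kg of sunflower meal.
Minimize 0.26x1 + 0.35x2 subject to:
  9.5x1 + 9.4x2 ≥ 30.2   (metabolisable energy)
  239x2 ≤ 656   (crude fibre)
  0.2x1 + 11.7x2 ≥ 7   (lysine)
  41x1 + 309x2 ≥ 391   (crude protein)
  x1, x2 ≥ 0.
Both inputs are positive at the optimum. There the metabolisable energy and crude protein constraints are tight.
Optimal quantities: molasses = 2.218 kg, sunflower meal = 0.9711 kg.
Hence cost = 0.26·2.218 + 0.35·0.9711 = $0.91657.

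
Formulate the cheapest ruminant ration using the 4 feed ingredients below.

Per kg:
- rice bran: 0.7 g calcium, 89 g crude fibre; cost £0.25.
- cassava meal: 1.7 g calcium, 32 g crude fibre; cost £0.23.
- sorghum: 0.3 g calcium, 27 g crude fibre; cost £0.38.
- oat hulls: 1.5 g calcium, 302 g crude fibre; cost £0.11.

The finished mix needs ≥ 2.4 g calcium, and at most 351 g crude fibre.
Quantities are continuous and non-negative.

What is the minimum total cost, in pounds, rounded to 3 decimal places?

This is a linear program. Let x1 = kg of rice bran, x2 = kg of cassava meal, x3 = kg of sorghum, x4 = kg of oat hulls.
Minimize 0.25x1 + 0.23x2 + 0.38x3 + 0.11x4 subject to:
  0.7x1 + 1.7x2 + 0.3x3 + 1.5x4 ≥ 2.4   (calcium)
  89x1 + 32x2 + 27x3 + 302x4 ≤ 351   (crude fibre)
  x1, x2, x3, x4 ≥ 0.
The minimum-cost mix takes nothing from rice bran, sorghum — only cassava meal, oat hulls. There the calcium and crude fibre constraints are tight.
So cassava meal = 0.4261 kg, oat hulls = 1.117 kg.
Total cost: 0.23·0.4261 + 0.11·1.117 = 0.22087.

£0.221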